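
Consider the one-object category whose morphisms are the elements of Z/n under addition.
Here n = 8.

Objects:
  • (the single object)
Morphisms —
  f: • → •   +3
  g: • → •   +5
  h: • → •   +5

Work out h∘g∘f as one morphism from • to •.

Answer: +5

Work:
  0 +3≡3 +5≡0 +5≡5  (mod 8)
result: +5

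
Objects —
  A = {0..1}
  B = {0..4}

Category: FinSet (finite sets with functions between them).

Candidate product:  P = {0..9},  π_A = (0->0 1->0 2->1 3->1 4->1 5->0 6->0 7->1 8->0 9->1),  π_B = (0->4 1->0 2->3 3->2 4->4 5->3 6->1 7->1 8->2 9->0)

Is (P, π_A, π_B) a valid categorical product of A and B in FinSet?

Answer: VALID PRODUCT

Derivation:
|A|·|B| = 2·5 = 10;  |P| = 10
Check the pairing map k ↦ (π_A(k), π_B(k)):
  0 -> (0,4)
  1 -> (0,0)
  2 -> (1,3)
  3 -> (1,2)
  4 -> (1,4)
  5 -> (0,3)
  6 -> (0,1)
  7 -> (1,1)
  8 -> (0,2)
  9 -> (1,0)
distinct pairs in image: 10 / 10 needed
  → bijection onto A×B; projections well-typed.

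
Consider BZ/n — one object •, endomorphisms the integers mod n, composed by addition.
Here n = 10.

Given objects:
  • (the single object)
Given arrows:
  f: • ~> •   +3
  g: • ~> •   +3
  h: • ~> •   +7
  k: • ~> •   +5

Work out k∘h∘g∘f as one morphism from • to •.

Answer: +8

Work:
  0 +3≡3 +3≡6 +7≡3 +5≡8  (mod 10)
result: +8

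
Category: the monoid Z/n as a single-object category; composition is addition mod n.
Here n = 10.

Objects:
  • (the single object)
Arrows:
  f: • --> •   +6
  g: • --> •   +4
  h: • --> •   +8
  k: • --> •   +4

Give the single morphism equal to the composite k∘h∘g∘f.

Answer: +2

Derivation:
  0 +6≡6 +4≡0 +8≡8 +4≡2  (mod 10)
⟦path⟧: +2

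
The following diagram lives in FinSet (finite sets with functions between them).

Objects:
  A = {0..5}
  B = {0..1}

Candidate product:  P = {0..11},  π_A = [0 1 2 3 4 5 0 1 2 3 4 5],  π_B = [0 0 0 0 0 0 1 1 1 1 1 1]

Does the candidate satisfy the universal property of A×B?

Answer: VALID PRODUCT

Work:
|A|·|B| = 6·2 = 12;  |P| = 12
Check the pairing map k ↦ (π_A(k), π_B(k)):
  0 : (0,0)
  1 : (1,0)
  2 : (2,0)
  3 : (3,0)
  4 : (4,0)
  5 : (5,0)
  6 : (0,1)
  7 : (1,1)
  8 : (2,1)
  9 : (3,1)
  10 : (4,1)
  11 : (5,1)
distinct pairs in image: 12 / 12 needed
  → bijection onto A×B; projections well-typed.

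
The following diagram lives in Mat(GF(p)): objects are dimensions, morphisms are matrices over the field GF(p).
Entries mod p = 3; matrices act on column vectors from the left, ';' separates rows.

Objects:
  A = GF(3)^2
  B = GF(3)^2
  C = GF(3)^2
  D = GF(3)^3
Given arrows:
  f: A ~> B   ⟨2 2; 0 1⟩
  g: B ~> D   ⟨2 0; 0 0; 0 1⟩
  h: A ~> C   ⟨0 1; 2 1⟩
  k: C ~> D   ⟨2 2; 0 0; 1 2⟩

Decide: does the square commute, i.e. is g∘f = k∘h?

Along f;g (path 1):
  e0=(1,0) f~>(2,0) g~>(1,0,0)
  e1=(0,1) f~>(2,1) g~>(1,0,1)
  composite₁ = ⟨1 1; 0 0; 0 1⟩
Along h;k (path 2):
  e0=(1,0) h~>(0,2) k~>(1,0,1)
  e1=(0,1) h~>(1,1) k~>(1,0,0)
  composite₂ = ⟨1 1; 0 0; 1 0⟩
Equal? distinct morphisms ✗

Answer: DOES NOT COMMUTE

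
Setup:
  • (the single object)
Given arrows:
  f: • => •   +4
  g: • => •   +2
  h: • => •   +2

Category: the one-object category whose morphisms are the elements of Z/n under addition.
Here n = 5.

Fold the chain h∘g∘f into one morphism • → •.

Answer: +3

Derivation:
  0 +4≡4 +2≡1 +2≡3  (mod 5)
result: +3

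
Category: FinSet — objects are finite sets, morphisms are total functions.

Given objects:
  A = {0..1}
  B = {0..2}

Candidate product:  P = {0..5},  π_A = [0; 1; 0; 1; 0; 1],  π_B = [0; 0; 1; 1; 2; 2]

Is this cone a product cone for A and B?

|A|·|B| = 2·3 = 6;  |P| = 6
Check the pairing map k ↦ (π_A(k), π_B(k)):
  0 : (0,0)
  1 : (1,0)
  2 : (0,1)
  3 : (1,1)
  4 : (0,2)
  5 : (1,2)
distinct pairs in image: 6 / 6 needed
  → bijection onto A×B; projections well-typed.

Answer: VALID PRODUCT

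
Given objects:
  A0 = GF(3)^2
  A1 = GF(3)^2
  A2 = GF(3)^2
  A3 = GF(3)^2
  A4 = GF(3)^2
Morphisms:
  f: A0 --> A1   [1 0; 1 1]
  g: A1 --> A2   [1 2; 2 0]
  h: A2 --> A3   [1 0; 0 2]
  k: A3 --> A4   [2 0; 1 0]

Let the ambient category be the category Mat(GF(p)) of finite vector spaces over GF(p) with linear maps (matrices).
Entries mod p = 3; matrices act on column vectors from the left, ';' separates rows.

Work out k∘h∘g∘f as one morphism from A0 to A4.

  e0=[1,0] f-->[1,1] g-->[0,2] h-->[0,1] k-->[0,0]
  e1=[0,1] f-->[0,1] g-->[2,0] h-->[2,0] k-->[1,2]
result: [0 1; 0 2]

Answer: [0 1; 0 2]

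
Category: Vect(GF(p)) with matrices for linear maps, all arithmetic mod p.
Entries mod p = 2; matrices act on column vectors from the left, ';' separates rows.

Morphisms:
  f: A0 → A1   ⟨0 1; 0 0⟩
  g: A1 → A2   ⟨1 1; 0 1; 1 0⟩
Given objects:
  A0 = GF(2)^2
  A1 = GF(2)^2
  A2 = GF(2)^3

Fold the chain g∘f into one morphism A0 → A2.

Answer: ⟨0 1; 0 0; 0 1⟩

Work:
  e0=⟨1,0⟩ f→⟨0,0⟩ g→⟨0,0,0⟩
  e1=⟨0,1⟩ f→⟨1,0⟩ g→⟨1,0,1⟩
result: ⟨0 1; 0 0; 0 1⟩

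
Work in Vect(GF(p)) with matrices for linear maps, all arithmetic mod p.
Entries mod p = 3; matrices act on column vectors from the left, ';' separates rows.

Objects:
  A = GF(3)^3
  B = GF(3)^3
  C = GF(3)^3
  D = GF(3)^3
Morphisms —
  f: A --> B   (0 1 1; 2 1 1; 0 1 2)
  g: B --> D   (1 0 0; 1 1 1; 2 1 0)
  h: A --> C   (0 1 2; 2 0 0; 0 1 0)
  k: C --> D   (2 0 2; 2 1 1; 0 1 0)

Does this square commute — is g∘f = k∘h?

Along f;g (path 1):
  e0=(1,0,0) f-->(0,2,0) g-->(0,2,2)
  e1=(0,1,0) f-->(1,1,1) g-->(1,0,0)
  e2=(0,0,1) f-->(1,1,2) g-->(1,1,0)
  ⟦path⟧₁ = (0 1 1; 2 0 1; 2 0 0)
Along h;k (path 2):
  e0=(1,0,0) h-->(0,2,0) k-->(0,2,2)
  e1=(0,1,0) h-->(1,0,1) k-->(1,0,0)
  e2=(0,0,1) h-->(2,0,0) k-->(1,1,0)
  ⟦path⟧₂ = (0 1 1; 2 0 1; 2 0 0)
Equal? same morphism ✓

Answer: COMMUTES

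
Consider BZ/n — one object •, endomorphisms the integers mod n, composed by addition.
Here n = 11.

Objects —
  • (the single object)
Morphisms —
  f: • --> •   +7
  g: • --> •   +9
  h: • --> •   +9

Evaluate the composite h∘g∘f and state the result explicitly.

  0 +7≡7 +9≡5 +9≡3  (mod 11)
⟦path⟧: +3

Answer: +3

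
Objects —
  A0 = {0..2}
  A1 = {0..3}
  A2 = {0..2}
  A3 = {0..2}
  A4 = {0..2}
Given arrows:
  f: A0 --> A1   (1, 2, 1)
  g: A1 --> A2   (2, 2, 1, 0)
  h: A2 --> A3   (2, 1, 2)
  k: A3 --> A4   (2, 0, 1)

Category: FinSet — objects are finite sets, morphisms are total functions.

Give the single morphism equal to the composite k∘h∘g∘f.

Answer: (1, 0, 1)

Work:
  0 f-->1 g-->2 h-->2 k-->1
  1 f-->2 g-->1 h-->1 k-->0
  2 f-->1 g-->2 h-->2 k-->1
⟦path⟧: (1, 0, 1)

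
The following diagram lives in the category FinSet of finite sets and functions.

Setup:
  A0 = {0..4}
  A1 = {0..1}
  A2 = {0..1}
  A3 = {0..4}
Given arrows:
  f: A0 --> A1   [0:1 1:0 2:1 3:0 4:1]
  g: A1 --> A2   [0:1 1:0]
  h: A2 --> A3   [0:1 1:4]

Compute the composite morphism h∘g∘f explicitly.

  0 f-->1 g-->0 h-->1
  1 f-->0 g-->1 h-->4
  2 f-->1 g-->0 h-->1
  3 f-->0 g-->1 h-->4
  4 f-->1 g-->0 h-->1
composite: [0:1 1:4 2:1 3:4 4:1]

Answer: [0:1 1:4 2:1 3:4 4:1]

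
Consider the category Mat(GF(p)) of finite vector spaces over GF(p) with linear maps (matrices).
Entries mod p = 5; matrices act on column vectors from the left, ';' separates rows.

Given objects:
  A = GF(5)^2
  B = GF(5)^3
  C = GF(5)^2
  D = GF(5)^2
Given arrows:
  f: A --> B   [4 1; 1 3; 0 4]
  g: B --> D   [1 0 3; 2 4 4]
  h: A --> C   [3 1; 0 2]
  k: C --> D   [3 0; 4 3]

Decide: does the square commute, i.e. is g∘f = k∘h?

Answer: COMMUTES

Derivation:
Along f;g (path 1):
  e0=(1,0) f-->(4,1,0) g-->(4,2)
  e1=(0,1) f-->(1,3,4) g-->(3,0)
  composite₁ = [4 3; 2 0]
Along h;k (path 2):
  e0=(1,0) h-->(3,0) k-->(4,2)
  e1=(0,1) h-->(1,2) k-->(3,0)
  composite₂ = [4 3; 2 0]
Equal? same morphism ✓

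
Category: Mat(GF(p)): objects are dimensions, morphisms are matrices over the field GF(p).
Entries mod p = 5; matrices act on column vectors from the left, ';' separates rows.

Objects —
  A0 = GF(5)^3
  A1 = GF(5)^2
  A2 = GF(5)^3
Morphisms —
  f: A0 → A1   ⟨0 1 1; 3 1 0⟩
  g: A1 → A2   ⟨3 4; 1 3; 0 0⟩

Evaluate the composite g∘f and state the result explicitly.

Answer: ⟨2 2 3; 4 4 1; 0 0 0⟩

Work:
  e0=(1,0,0) f→(0,3) g→(2,4,0)
  e1=(0,1,0) f→(1,1) g→(2,4,0)
  e2=(0,0,1) f→(1,0) g→(3,1,0)
result: ⟨2 2 3; 4 4 1; 0 0 0⟩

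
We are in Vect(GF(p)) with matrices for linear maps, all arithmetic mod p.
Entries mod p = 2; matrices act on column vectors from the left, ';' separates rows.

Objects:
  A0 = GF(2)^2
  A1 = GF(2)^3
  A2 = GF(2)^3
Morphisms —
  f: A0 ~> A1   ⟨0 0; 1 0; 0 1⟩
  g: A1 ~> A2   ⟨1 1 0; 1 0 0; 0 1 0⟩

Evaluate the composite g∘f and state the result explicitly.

Answer: ⟨1 0; 0 0; 1 0⟩

Work:
  e0=[1,0] f~>[0,1,0] g~>[1,0,1]
  e1=[0,1] f~>[0,0,1] g~>[0,0,0]
result: ⟨1 0; 0 0; 1 0⟩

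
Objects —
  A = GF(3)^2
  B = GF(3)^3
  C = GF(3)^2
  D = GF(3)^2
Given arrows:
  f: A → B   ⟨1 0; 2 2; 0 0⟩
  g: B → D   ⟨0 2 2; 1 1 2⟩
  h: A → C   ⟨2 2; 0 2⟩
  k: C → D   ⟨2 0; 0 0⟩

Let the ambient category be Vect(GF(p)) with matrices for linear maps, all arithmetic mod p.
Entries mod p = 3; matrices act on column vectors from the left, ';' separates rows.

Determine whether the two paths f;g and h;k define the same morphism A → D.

1) trace f;g:
  e0=⟨1,0⟩ f→⟨1,2,0⟩ g→⟨1,0⟩
  e1=⟨0,1⟩ f→⟨0,2,0⟩ g→⟨1,2⟩
  result₁ = ⟨1 1; 0 2⟩
2) trace h;k:
  e0=⟨1,0⟩ h→⟨2,0⟩ k→⟨1,0⟩
  e1=⟨0,1⟩ h→⟨2,2⟩ k→⟨1,0⟩
  result₂ = ⟨1 1; 0 0⟩
Equal? distinct morphisms ✗

Answer: DOES NOT COMMUTE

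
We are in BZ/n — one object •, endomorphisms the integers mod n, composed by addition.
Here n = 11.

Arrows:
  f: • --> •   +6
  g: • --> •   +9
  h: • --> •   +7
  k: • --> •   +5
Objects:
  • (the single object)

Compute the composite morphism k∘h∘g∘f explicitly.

  0 +6≡6 +9≡4 +7≡0 +5≡5  (mod 11)
composite: +5

Answer: +5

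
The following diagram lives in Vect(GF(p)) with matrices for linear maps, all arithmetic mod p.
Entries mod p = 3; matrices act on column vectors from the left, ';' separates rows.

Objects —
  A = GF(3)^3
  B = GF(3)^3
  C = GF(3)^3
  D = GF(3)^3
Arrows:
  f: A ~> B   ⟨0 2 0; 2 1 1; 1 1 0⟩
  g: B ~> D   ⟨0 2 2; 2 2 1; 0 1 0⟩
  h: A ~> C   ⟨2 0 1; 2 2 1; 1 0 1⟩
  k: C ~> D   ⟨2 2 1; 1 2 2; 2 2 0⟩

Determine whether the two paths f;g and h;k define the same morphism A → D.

Answer: COMMUTES

Derivation:
Path 1 = f;g:
  e0=(1,0,0) f~>(0,2,1) g~>(0,2,2)
  e1=(0,1,0) f~>(2,1,1) g~>(1,1,1)
  e2=(0,0,1) f~>(0,1,0) g~>(2,2,1)
  ⟦path⟧₁ = ⟨0 1 2; 2 1 2; 2 1 1⟩
Path 2 = h;k:
  e0=(1,0,0) h~>(2,2,1) k~>(0,2,2)
  e1=(0,1,0) h~>(0,2,0) k~>(1,1,1)
  e2=(0,0,1) h~>(1,1,1) k~>(2,2,1)
  ⟦path⟧₂ = ⟨0 1 2; 2 1 2; 2 1 1⟩
Equal? same morphism ✓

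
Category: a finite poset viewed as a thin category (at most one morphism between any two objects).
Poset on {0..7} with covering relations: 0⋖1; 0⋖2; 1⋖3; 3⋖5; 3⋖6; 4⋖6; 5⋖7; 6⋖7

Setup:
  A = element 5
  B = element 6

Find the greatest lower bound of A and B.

Common predecessors of 5,6: {0,1,3}
  0 ≤ 3
  1 ≤ 3
  3 ≤ 3
glb = 3

Answer: A∧B = 3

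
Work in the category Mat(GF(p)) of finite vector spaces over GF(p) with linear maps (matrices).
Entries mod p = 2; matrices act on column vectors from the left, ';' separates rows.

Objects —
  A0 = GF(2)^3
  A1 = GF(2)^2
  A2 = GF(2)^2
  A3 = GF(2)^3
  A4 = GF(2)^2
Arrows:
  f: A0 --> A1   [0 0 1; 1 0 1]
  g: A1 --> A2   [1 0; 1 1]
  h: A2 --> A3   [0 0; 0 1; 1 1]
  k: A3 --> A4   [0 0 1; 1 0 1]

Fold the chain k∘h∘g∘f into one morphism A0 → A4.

Answer: [1 0 1; 1 0 1]

Work:
  e0=⟨1,0,0⟩ f-->⟨0,1⟩ g-->⟨0,1⟩ h-->⟨0,1,1⟩ k-->⟨1,1⟩
  e1=⟨0,1,0⟩ f-->⟨0,0⟩ g-->⟨0,0⟩ h-->⟨0,0,0⟩ k-->⟨0,0⟩
  e2=⟨0,0,1⟩ f-->⟨1,1⟩ g-->⟨1,0⟩ h-->⟨0,0,1⟩ k-->⟨1,1⟩
composite: [1 0 1; 1 0 1]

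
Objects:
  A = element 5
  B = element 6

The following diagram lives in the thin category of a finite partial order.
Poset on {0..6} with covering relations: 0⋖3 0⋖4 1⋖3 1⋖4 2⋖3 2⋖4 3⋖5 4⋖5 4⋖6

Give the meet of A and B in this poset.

Common predecessors of 5,6: {0,1,2,4}
  0 ≤ 4
  1 ≤ 4
  2 ≤ 4
  4 ≤ 4
glb = 4

Answer: A∧B = 4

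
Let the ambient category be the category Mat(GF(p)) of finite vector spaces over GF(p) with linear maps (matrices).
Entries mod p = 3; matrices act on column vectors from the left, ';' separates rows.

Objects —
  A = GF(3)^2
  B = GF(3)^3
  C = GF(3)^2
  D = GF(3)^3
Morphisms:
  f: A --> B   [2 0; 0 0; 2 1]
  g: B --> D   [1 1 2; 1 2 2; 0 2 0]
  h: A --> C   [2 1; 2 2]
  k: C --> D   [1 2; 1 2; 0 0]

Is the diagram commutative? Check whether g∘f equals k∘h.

Path 1 = f;g:
  e0=⟨1,0⟩ f-->⟨2,0,2⟩ g-->⟨0,0,0⟩
  e1=⟨0,1⟩ f-->⟨0,0,1⟩ g-->⟨2,2,0⟩
  result₁ = [0 2; 0 2; 0 0]
Path 2 = h;k:
  e0=⟨1,0⟩ h-->⟨2,2⟩ k-->⟨0,0,0⟩
  e1=⟨0,1⟩ h-->⟨1,2⟩ k-->⟨2,2,0⟩
  result₂ = [0 2; 0 2; 0 0]
Equal? equal; square commutes

Answer: COMMUTES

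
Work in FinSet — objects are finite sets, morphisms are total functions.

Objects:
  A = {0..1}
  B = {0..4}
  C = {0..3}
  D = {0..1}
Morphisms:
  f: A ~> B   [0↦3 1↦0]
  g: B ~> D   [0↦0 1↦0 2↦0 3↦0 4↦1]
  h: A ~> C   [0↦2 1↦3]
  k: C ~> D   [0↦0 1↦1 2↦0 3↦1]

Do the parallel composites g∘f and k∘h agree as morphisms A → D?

Path 1 = f;g:
  0 f~>3 g~>0
  1 f~>0 g~>0
  composite₁ = [0↦0 1↦0]
Path 2 = h;k:
  0 h~>2 k~>0
  1 h~>3 k~>1
  composite₂ = [0↦0 1↦1]
Equal? distinct morphisms ✗

Answer: DOES NOT COMMUTE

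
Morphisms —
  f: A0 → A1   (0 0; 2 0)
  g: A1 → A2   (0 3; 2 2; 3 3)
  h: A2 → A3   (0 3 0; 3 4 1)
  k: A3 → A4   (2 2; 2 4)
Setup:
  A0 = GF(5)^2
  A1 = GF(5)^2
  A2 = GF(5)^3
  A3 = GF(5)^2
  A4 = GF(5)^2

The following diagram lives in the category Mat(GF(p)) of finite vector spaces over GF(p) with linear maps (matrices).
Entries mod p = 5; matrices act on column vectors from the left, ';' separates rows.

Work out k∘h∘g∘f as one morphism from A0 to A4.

Answer: (4 0; 4 0)

Derivation:
  e0=[1,0] f→[0,2] g→[1,4,1] h→[2,0] k→[4,4]
  e1=[0,1] f→[0,0] g→[0,0,0] h→[0,0] k→[0,0]
⟦path⟧: (4 0; 4 0)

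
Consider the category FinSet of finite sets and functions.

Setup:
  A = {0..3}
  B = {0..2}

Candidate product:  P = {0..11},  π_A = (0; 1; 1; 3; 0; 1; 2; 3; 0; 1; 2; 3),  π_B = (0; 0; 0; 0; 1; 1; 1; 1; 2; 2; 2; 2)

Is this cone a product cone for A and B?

Answer: NOT A VALID PRODUCT — duplicate pair at indices 1,2

Derivation:
|A|·|B| = 4·3 = 12;  |P| = 12
Check the pairing map k ↦ (π_A(k), π_B(k)):
  0 : (0,0)
  1 : (1,0)
  2 : (1,0)  ✗ repeats pair of k=1
  3 : (3,0)
  4 : (0,1)
  5 : (1,1)
  6 : (2,1)
  7 : (3,1)
  8 : (0,2)
  9 : (1,2)
  10 : (2,2)
  11 : (3,2)
distinct pairs in image: 11 / 12 needed
  → (1,0) hit at k=1 and k=2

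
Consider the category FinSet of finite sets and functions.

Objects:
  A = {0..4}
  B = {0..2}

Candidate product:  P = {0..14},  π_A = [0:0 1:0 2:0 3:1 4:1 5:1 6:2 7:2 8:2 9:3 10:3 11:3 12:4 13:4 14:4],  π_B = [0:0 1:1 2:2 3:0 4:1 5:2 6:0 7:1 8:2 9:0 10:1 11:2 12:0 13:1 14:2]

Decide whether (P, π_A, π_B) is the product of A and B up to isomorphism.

Answer: VALID PRODUCT

Derivation:
|A|·|B| = 5·3 = 15;  |P| = 15
Check the pairing map k ↦ (π_A(k), π_B(k)):
  0 : (0,0)
  1 : (0,1)
  2 : (0,2)
  3 : (1,0)
  4 : (1,1)
  5 : (1,2)
  6 : (2,0)
  7 : (2,1)
  8 : (2,2)
  9 : (3,0)
  10 : (3,1)
  11 : (3,2)
  12 : (4,0)
  13 : (4,1)
  14 : (4,2)
distinct pairs in image: 15 / 15 needed
  → bijection onto A×B; projections well-typed.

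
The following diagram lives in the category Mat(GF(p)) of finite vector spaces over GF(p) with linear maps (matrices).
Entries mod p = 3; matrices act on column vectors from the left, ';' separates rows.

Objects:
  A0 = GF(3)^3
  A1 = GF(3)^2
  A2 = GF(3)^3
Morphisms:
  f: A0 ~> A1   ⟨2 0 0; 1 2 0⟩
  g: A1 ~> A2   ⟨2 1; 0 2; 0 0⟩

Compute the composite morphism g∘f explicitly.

  e0=[1,0,0] f~>[2,1] g~>[2,2,0]
  e1=[0,1,0] f~>[0,2] g~>[2,1,0]
  e2=[0,0,1] f~>[0,0] g~>[0,0,0]
result: ⟨2 2 0; 2 1 0; 0 0 0⟩

Answer: ⟨2 2 0; 2 1 0; 0 0 0⟩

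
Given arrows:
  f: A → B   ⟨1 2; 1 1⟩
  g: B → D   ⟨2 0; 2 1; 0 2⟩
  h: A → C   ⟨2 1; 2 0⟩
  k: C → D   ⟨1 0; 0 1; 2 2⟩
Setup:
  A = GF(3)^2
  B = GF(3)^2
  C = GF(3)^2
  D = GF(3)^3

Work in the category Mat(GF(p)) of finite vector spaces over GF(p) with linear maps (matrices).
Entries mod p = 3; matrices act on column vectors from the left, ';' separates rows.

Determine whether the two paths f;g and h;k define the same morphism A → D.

Answer: DOES NOT COMMUTE

Trace:
Path 1 = f;g:
  e0=⟨1,0⟩ f→⟨1,1⟩ g→⟨2,0,2⟩
  e1=⟨0,1⟩ f→⟨2,1⟩ g→⟨1,2,2⟩
  result₁ = ⟨2 1; 0 2; 2 2⟩
Path 2 = h;k:
  e0=⟨1,0⟩ h→⟨2,2⟩ k→⟨2,2,2⟩
  e1=⟨0,1⟩ h→⟨1,0⟩ k→⟨1,0,2⟩
  result₂ = ⟨2 1; 2 0; 2 2⟩
Equal? differ; not commutative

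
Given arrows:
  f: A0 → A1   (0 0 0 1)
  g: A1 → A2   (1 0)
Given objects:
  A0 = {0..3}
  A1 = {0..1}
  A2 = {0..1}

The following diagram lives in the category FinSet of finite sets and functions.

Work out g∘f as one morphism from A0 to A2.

Answer: (1 1 1 0)

Work:
  0 f→0 g→1
  1 f→0 g→1
  2 f→0 g→1
  3 f→1 g→0
result: (1 1 1 0)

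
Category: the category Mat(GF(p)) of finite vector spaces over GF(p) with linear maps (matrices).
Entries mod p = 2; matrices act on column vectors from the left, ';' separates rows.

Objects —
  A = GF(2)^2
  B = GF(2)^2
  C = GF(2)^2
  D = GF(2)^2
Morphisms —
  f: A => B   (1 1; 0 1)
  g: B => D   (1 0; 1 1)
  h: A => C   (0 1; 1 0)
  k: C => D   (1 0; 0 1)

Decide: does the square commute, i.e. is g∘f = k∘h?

Answer: DOES NOT COMMUTE

Trace:
Path 1 = f;g:
  e0=[1,0] f=>[1,0] g=>[1,1]
  e1=[0,1] f=>[1,1] g=>[1,0]
  result₁ = (1 1; 1 0)
Path 2 = h;k:
  e0=[1,0] h=>[0,1] k=>[0,1]
  e1=[0,1] h=>[1,0] k=>[1,0]
  result₂ = (0 1; 1 0)
Equal? differ; not commutative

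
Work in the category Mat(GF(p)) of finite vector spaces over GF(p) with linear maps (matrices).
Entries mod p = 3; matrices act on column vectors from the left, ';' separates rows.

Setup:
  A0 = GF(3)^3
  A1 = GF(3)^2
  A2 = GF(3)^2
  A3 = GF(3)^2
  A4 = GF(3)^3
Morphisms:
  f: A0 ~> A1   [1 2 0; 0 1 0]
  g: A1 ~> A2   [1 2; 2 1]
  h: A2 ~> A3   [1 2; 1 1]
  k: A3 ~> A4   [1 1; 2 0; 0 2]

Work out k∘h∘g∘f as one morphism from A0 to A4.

  e0=(1,0,0) f~>(1,0) g~>(1,2) h~>(2,0) k~>(2,1,0)
  e1=(0,1,0) f~>(2,1) g~>(1,2) h~>(2,0) k~>(2,1,0)
  e2=(0,0,1) f~>(0,0) g~>(0,0) h~>(0,0) k~>(0,0,0)
result: [2 2 0; 1 1 0; 0 0 0]

Answer: [2 2 0; 1 1 0; 0 0 0]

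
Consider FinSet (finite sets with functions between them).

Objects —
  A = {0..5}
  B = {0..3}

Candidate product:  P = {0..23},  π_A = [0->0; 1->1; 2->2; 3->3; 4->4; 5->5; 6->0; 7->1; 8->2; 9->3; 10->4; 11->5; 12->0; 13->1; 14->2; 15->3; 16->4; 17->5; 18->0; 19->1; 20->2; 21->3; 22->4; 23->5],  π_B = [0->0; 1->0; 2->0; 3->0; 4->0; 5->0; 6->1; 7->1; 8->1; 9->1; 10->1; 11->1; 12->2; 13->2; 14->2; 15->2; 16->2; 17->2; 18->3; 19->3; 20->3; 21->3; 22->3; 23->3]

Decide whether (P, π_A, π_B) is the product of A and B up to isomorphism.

|A|·|B| = 6·4 = 24;  |P| = 24
Check the pairing map k ↦ (π_A(k), π_B(k)):
  0 -> (0,0)
  1 -> (1,0)
  2 -> (2,0)
  3 -> (3,0)
  4 -> (4,0)
  5 -> (5,0)
  6 -> (0,1)
  7 -> (1,1)
  8 -> (2,1)
  9 -> (3,1)
  10 -> (4,1)
  11 -> (5,1)
  12 -> (0,2)
  13 -> (1,2)
  14 -> (2,2)
  15 -> (3,2)
  16 -> (4,2)
  17 -> (5,2)
  18 -> (0,3)
  19 -> (1,3)
  20 -> (2,3)
  21 -> (3,3)
  22 -> (4,3)
  23 -> (5,3)
distinct pairs in image: 24 / 24 needed
  → bijection onto A×B; projections well-typed.

Answer: VALID PRODUCT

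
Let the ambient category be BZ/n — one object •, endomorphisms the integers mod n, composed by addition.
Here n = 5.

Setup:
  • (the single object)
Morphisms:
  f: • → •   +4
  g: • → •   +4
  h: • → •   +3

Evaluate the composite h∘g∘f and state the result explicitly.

  0 +4≡4 +4≡3 +3≡1  (mod 5)
result: +1

Answer: +1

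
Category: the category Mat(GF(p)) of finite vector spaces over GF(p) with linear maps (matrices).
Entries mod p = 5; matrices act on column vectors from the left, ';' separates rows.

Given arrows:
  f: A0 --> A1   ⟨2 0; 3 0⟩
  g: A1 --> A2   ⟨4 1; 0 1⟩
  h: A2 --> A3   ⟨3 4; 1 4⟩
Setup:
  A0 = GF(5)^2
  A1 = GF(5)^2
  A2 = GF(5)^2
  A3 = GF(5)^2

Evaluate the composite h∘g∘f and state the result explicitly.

  e0=⟨1,0⟩ f-->⟨2,3⟩ g-->⟨1,3⟩ h-->⟨0,3⟩
  e1=⟨0,1⟩ f-->⟨0,0⟩ g-->⟨0,0⟩ h-->⟨0,0⟩
result: ⟨0 0; 3 0⟩

Answer: ⟨0 0; 3 0⟩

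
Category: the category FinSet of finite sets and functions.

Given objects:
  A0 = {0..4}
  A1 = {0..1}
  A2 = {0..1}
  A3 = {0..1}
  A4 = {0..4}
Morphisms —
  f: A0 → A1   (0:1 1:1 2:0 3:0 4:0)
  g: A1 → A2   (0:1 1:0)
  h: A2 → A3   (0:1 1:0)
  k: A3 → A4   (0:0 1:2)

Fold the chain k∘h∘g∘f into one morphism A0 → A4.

Answer: (0:2 1:2 2:0 3:0 4:0)

Trace:
  0 f→1 g→0 h→1 k→2
  1 f→1 g→0 h→1 k→2
  2 f→0 g→1 h→0 k→0
  3 f→0 g→1 h→0 k→0
  4 f→0 g→1 h→0 k→0
result: (0:2 1:2 2:0 3:0 4:0)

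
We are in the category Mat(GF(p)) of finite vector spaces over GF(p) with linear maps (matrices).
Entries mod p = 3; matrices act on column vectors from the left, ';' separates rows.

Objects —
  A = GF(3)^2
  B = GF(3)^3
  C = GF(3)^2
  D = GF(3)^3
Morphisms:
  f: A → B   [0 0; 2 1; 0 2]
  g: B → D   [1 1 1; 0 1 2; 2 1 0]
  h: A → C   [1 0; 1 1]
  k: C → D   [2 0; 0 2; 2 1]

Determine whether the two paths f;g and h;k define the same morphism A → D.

1) trace f;g:
  e0=⟨1,0⟩ f→⟨0,2,0⟩ g→⟨2,2,2⟩
  e1=⟨0,1⟩ f→⟨0,1,2⟩ g→⟨0,2,1⟩
  composite₁ = [2 0; 2 2; 2 1]
2) trace h;k:
  e0=⟨1,0⟩ h→⟨1,1⟩ k→⟨2,2,0⟩
  e1=⟨0,1⟩ h→⟨0,1⟩ k→⟨0,2,1⟩
  composite₂ = [2 0; 2 2; 0 1]
Equal? differ; not commutative

Answer: DOES NOT COMMUTE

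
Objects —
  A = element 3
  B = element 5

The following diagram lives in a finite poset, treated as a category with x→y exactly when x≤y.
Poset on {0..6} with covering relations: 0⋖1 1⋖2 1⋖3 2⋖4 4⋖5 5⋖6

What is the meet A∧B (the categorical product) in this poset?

{x : x⊑A ∧ x⊑B} = {0,1}  (A=3, B=5)
  0 ⊑ 1
  1 ⊑ 1
glb = 1

Answer: A∧B = 1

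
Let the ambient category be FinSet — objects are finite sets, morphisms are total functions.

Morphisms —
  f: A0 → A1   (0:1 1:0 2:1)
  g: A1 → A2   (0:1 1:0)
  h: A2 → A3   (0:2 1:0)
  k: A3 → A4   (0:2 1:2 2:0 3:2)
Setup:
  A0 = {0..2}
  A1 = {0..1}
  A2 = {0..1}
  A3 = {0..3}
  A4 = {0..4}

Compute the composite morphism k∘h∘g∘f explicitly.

  0 f→1 g→0 h→2 k→0
  1 f→0 g→1 h→0 k→2
  2 f→1 g→0 h→2 k→0
⟦path⟧: (0:0 1:2 2:0)

Answer: (0:0 1:2 2:0)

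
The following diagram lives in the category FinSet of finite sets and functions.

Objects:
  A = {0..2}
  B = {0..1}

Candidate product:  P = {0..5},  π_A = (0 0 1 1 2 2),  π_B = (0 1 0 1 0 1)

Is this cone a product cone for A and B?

Answer: VALID PRODUCT

Work:
|A|·|B| = 3·2 = 6;  |P| = 6
Check the pairing map k ↦ (π_A(k), π_B(k)):
  0 -> (0,0)
  1 -> (0,1)
  2 -> (1,0)
  3 -> (1,1)
  4 -> (2,0)
  5 -> (2,1)
distinct pairs in image: 6 / 6 needed
  → bijection onto A×B; projections well-typed.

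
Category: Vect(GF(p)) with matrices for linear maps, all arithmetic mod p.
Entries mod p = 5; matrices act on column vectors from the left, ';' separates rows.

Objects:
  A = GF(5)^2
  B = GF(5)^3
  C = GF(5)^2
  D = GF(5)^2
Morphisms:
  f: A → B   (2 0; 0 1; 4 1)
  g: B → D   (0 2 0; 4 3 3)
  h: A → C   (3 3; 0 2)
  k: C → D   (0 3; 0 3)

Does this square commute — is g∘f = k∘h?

Path 1 = f;g:
  e0=[1,0] f→[2,0,4] g→[0,0]
  e1=[0,1] f→[0,1,1] g→[2,1]
  ⟦path⟧₁ = (0 2; 0 1)
Path 2 = h;k:
  e0=[1,0] h→[3,0] k→[0,0]
  e1=[0,1] h→[3,2] k→[1,1]
  ⟦path⟧₂ = (0 1; 0 1)
Equal? distinct morphisms ✗

Answer: DOES NOT COMMUTE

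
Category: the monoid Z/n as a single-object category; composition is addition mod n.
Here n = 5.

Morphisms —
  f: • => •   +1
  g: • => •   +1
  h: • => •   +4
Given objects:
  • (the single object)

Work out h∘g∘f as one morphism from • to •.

Answer: +1

Trace:
  0 +1≡1 +1≡2 +4≡1  (mod 5)
result: +1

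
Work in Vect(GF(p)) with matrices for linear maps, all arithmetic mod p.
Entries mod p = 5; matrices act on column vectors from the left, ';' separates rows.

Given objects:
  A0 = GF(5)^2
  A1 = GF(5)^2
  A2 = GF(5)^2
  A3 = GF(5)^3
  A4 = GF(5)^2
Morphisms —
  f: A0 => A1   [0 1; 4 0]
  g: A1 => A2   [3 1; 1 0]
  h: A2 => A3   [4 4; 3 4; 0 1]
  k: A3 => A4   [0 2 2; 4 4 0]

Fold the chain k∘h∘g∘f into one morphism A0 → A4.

Answer: [4 3; 2 1]

Work:
  e0=[1,0] f=>[0,4] g=>[4,0] h=>[1,2,0] k=>[4,2]
  e1=[0,1] f=>[1,0] g=>[3,1] h=>[1,3,1] k=>[3,1]
⟦path⟧: [4 3; 2 1]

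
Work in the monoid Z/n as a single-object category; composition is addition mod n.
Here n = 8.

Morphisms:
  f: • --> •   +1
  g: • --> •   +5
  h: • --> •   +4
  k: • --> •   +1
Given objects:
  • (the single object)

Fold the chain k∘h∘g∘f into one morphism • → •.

  0 +1≡1 +5≡6 +4≡2 +1≡3  (mod 8)
composite: +3

Answer: +3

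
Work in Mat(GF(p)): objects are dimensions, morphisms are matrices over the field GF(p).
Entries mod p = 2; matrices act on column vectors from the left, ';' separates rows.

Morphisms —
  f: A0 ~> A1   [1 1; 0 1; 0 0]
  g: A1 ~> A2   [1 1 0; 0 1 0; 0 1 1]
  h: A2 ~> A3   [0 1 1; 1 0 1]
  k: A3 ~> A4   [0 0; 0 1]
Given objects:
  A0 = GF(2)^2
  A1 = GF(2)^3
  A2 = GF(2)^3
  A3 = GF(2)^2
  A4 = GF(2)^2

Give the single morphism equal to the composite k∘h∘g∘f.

Answer: [0 0; 1 1]

Trace:
  e0=[1,0] f~>[1,0,0] g~>[1,0,0] h~>[0,1] k~>[0,1]
  e1=[0,1] f~>[1,1,0] g~>[0,1,1] h~>[0,1] k~>[0,1]
composite: [0 0; 1 1]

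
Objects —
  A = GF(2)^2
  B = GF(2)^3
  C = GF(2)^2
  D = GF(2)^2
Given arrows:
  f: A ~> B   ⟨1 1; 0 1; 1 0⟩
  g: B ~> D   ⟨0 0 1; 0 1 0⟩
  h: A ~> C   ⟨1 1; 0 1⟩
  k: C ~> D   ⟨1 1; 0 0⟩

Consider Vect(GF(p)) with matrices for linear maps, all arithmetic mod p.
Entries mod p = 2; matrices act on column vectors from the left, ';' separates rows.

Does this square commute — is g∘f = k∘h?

Answer: DOES NOT COMMUTE

Trace:
Path 1 = f;g:
  e0=⟨1,0⟩ f~>⟨1,0,1⟩ g~>⟨1,0⟩
  e1=⟨0,1⟩ f~>⟨1,1,0⟩ g~>⟨0,1⟩
  composite₁ = ⟨1 0; 0 1⟩
Path 2 = h;k:
  e0=⟨1,0⟩ h~>⟨1,0⟩ k~>⟨1,0⟩
  e1=⟨0,1⟩ h~>⟨1,1⟩ k~>⟨0,0⟩
  composite₂ = ⟨1 0; 0 0⟩
Equal? distinct morphisms ✗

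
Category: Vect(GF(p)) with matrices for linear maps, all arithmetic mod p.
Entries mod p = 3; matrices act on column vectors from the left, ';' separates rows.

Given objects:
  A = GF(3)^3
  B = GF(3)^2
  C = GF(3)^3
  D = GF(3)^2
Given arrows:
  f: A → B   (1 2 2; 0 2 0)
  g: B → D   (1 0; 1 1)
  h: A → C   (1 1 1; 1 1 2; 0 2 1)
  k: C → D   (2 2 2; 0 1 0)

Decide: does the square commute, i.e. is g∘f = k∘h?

Along f;g (path 1):
  e0=⟨1,0,0⟩ f→⟨1,0⟩ g→⟨1,1⟩
  e1=⟨0,1,0⟩ f→⟨2,2⟩ g→⟨2,1⟩
  e2=⟨0,0,1⟩ f→⟨2,0⟩ g→⟨2,2⟩
  composite₁ = (1 2 2; 1 1 2)
Along h;k (path 2):
  e0=⟨1,0,0⟩ h→⟨1,1,0⟩ k→⟨1,1⟩
  e1=⟨0,1,0⟩ h→⟨1,1,2⟩ k→⟨2,1⟩
  e2=⟨0,0,1⟩ h→⟨1,2,1⟩ k→⟨2,2⟩
  composite₂ = (1 2 2; 1 1 2)
Equal? YES — commutes

Answer: COMMUTES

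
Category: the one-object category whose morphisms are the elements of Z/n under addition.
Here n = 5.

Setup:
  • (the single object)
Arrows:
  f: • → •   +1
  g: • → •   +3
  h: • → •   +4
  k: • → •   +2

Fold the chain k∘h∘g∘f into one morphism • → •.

  0 +1≡1 +3≡4 +4≡3 +2≡0  (mod 5)
⟦path⟧: +0

Answer: +0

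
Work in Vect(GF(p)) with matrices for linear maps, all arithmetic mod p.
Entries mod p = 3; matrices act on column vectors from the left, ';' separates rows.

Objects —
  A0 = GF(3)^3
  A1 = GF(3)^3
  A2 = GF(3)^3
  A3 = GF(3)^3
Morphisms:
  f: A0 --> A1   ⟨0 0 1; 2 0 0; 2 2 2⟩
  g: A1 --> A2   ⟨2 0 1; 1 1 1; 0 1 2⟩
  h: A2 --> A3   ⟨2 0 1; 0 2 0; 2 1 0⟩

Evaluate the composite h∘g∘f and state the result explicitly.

  e0=[1,0,0] f-->[0,2,2] g-->[2,1,0] h-->[1,2,2]
  e1=[0,1,0] f-->[0,0,2] g-->[2,2,1] h-->[2,1,0]
  e2=[0,0,1] f-->[1,0,2] g-->[1,0,1] h-->[0,0,2]
composite: ⟨1 2 0; 2 1 0; 2 0 2⟩

Answer: ⟨1 2 0; 2 1 0; 2 0 2⟩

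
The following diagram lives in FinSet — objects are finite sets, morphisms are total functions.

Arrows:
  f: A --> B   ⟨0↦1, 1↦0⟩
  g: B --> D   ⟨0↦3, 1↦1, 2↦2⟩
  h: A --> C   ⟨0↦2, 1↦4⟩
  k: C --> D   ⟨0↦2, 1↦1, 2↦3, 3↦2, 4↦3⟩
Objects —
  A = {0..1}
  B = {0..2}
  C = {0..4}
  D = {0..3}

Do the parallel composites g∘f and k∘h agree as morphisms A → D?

Answer: DOES NOT COMMUTE

Work:
Along f;g (path 1):
  0 f-->1 g-->1
  1 f-->0 g-->3
  result₁ = ⟨0↦1, 1↦3⟩
Along h;k (path 2):
  0 h-->2 k-->3
  1 h-->4 k-->3
  result₂ = ⟨0↦3, 1↦3⟩
Equal? distinct morphisms ✗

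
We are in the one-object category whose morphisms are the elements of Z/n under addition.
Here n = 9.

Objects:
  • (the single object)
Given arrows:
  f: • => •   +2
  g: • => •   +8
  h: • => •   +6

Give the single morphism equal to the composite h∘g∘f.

Answer: +7

Derivation:
  0 +2≡2 +8≡1 +6≡7  (mod 9)
⟦path⟧: +7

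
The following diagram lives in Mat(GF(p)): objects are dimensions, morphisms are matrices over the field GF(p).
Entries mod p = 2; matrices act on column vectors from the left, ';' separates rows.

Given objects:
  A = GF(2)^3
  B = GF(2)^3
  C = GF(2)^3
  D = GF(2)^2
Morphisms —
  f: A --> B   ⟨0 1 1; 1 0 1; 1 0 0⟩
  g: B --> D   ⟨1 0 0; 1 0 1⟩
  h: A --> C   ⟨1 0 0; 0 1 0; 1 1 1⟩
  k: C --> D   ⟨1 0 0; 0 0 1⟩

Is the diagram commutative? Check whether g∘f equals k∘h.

Answer: DOES NOT COMMUTE

Work:
Along f;g (path 1):
  e0=[1,0,0] f-->[0,1,1] g-->[0,1]
  e1=[0,1,0] f-->[1,0,0] g-->[1,1]
  e2=[0,0,1] f-->[1,1,0] g-->[1,1]
  composite₁ = ⟨0 1 1; 1 1 1⟩
Along h;k (path 2):
  e0=[1,0,0] h-->[1,0,1] k-->[1,1]
  e1=[0,1,0] h-->[0,1,1] k-->[0,1]
  e2=[0,0,1] h-->[0,0,1] k-->[0,1]
  composite₂ = ⟨1 0 0; 1 1 1⟩
Equal? distinct morphisms ✗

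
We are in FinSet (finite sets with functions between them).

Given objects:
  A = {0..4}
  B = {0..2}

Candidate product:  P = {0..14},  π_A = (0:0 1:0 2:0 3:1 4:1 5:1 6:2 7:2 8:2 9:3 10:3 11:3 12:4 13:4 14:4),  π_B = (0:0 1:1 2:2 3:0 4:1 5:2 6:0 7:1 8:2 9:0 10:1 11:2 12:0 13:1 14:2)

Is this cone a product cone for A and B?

|A|·|B| = 5·3 = 15;  |P| = 15
Check the pairing map k ↦ (π_A(k), π_B(k)):
  0 : (0,0)
  1 : (0,1)
  2 : (0,2)
  3 : (1,0)
  4 : (1,1)
  5 : (1,2)
  6 : (2,0)
  7 : (2,1)
  8 : (2,2)
  9 : (3,0)
  10 : (3,1)
  11 : (3,2)
  12 : (4,0)
  13 : (4,1)
  14 : (4,2)
distinct pairs in image: 15 / 15 needed
  → bijection onto A×B; projections well-typed.

Answer: VALID PRODUCT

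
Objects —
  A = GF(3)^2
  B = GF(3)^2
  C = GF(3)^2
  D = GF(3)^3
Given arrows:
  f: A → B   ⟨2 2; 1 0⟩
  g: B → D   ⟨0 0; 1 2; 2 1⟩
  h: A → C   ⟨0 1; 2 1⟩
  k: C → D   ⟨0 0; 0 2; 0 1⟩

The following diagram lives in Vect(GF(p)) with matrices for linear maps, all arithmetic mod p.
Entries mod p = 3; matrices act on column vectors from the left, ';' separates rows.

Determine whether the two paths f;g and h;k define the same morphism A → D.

1) trace f;g:
  e0=(1,0) f→(2,1) g→(0,1,2)
  e1=(0,1) f→(2,0) g→(0,2,1)
  ⟦path⟧₁ = ⟨0 0; 1 2; 2 1⟩
2) trace h;k:
  e0=(1,0) h→(0,2) k→(0,1,2)
  e1=(0,1) h→(1,1) k→(0,2,1)
  ⟦path⟧₂ = ⟨0 0; 1 2; 2 1⟩
Equal? equal; square commutes

Answer: COMMUTES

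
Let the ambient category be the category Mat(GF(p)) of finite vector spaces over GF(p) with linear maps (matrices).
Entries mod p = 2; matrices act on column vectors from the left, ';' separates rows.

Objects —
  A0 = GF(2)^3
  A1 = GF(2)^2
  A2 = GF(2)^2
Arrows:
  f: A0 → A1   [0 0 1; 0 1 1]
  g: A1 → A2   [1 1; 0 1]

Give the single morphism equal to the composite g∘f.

  e0=⟨1,0,0⟩ f→⟨0,0⟩ g→⟨0,0⟩
  e1=⟨0,1,0⟩ f→⟨0,1⟩ g→⟨1,1⟩
  e2=⟨0,0,1⟩ f→⟨1,1⟩ g→⟨0,1⟩
result: [0 1 0; 0 1 1]

Answer: [0 1 0; 0 1 1]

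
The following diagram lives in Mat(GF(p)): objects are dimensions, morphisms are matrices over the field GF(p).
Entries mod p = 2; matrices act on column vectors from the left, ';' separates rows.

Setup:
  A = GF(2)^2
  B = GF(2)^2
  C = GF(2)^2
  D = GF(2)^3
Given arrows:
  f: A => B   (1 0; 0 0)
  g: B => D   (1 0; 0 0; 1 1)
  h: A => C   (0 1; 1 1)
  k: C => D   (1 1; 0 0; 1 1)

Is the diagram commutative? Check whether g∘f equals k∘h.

Path 1 = f;g:
  e0=[1,0] f=>[1,0] g=>[1,0,1]
  e1=[0,1] f=>[0,0] g=>[0,0,0]
  composite₁ = (1 0; 0 0; 1 0)
Path 2 = h;k:
  e0=[1,0] h=>[0,1] k=>[1,0,1]
  e1=[0,1] h=>[1,1] k=>[0,0,0]
  composite₂ = (1 0; 0 0; 1 0)
Equal? equal; square commutes

Answer: COMMUTES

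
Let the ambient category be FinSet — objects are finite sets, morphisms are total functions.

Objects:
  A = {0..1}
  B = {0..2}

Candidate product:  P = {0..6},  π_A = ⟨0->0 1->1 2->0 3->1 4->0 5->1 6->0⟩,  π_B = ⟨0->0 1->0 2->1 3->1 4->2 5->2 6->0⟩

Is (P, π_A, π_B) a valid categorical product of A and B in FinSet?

|A|·|B| = 2·3 = 6;  |P| = 7
  → cardinalities differ; no bijection possible.

Answer: NOT A VALID PRODUCT — |P|=7 ≠ |A|·|B|=6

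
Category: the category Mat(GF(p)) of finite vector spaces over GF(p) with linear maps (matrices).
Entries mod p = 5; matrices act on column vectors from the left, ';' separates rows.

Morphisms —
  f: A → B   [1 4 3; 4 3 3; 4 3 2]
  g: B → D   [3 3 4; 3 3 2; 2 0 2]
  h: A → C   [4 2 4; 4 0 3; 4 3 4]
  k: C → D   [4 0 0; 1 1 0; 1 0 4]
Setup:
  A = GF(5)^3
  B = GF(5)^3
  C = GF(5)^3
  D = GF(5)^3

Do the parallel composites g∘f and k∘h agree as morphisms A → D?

Path 1 = f;g:
  e0=(1,0,0) f→(1,4,4) g→(1,3,0)
  e1=(0,1,0) f→(4,3,3) g→(3,2,4)
  e2=(0,0,1) f→(3,3,2) g→(1,2,0)
  result₁ = [1 3 1; 3 2 2; 0 4 0]
Path 2 = h;k:
  e0=(1,0,0) h→(4,4,4) k→(1,3,0)
  e1=(0,1,0) h→(2,0,3) k→(3,2,4)
  e2=(0,0,1) h→(4,3,4) k→(1,2,0)
  result₂ = [1 3 1; 3 2 2; 0 4 0]
Equal? same morphism ✓

Answer: COMMUTES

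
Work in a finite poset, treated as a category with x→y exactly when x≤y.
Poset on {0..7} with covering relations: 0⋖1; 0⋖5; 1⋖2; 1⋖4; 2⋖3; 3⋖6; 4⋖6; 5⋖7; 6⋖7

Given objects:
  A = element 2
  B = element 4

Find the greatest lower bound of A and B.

Answer: A∧B = 1

Trace:
{x : x<=A ∧ x<=B} = {0,1}  (A=2, B=4)
  0 <= 1
  1 <= 1
glb = 1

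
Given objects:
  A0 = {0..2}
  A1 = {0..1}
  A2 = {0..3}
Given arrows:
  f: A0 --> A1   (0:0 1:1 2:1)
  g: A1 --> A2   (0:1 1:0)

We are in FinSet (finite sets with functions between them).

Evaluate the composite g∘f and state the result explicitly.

  0 f-->0 g-->1
  1 f-->1 g-->0
  2 f-->1 g-->0
result: (0:1 1:0 2:0)

Answer: (0:1 1:0 2:0)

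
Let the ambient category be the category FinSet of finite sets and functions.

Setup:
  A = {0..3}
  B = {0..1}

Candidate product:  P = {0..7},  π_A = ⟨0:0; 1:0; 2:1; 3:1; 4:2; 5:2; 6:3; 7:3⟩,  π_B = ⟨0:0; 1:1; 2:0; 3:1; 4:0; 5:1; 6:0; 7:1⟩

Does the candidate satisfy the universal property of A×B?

|A|·|B| = 4·2 = 8;  |P| = 8
Check the pairing map k ↦ (π_A(k), π_B(k)):
  0 : (0,0)
  1 : (0,1)
  2 : (1,0)
  3 : (1,1)
  4 : (2,0)
  5 : (2,1)
  6 : (3,0)
  7 : (3,1)
distinct pairs in image: 8 / 8 needed
  → bijection onto A×B; projections well-typed.

Answer: VALID PRODUCT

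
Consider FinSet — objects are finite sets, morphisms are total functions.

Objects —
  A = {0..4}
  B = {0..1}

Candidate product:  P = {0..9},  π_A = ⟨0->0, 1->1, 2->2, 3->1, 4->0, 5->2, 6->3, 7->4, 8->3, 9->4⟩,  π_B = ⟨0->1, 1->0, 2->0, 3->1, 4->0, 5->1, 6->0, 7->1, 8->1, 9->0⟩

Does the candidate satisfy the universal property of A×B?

|A|·|B| = 5·2 = 10;  |P| = 10
Check the pairing map k ↦ (π_A(k), π_B(k)):
  0 -> (0,1)
  1 -> (1,0)
  2 -> (2,0)
  3 -> (1,1)
  4 -> (0,0)
  5 -> (2,1)
  6 -> (3,0)
  7 -> (4,1)
  8 -> (3,1)
  9 -> (4,0)
distinct pairs in image: 10 / 10 needed
  → bijection onto A×B; projections well-typed.

Answer: VALID PRODUCT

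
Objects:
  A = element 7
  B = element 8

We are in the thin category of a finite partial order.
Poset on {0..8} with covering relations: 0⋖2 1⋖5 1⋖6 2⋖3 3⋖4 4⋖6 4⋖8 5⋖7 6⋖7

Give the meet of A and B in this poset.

Answer: A∧B = 4

Derivation:
{x : x⊑A ∧ x⊑B} = {0,2,3,4}  (A=7, B=8)
  0 ⊑ 4
  2 ⊑ 4
  3 ⊑ 4
  4 ⊑ 4
glb = 4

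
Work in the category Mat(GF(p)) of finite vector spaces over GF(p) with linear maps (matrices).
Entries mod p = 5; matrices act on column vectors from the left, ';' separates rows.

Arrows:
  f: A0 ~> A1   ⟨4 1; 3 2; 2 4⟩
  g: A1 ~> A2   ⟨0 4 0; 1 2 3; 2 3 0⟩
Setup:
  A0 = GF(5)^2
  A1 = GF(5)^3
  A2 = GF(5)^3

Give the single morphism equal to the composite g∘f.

Answer: ⟨2 3; 1 2; 2 3⟩

Derivation:
  e0=[1,0] f~>[4,3,2] g~>[2,1,2]
  e1=[0,1] f~>[1,2,4] g~>[3,2,3]
⟦path⟧: ⟨2 3; 1 2; 2 3⟩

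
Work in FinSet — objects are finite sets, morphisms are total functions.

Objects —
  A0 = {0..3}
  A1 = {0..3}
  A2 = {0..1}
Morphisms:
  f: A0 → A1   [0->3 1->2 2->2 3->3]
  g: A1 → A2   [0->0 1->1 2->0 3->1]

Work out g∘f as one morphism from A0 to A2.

  0 f→3 g→1
  1 f→2 g→0
  2 f→2 g→0
  3 f→3 g→1
result: [0->1 1->0 2->0 3->1]

Answer: [0->1 1->0 2->0 3->1]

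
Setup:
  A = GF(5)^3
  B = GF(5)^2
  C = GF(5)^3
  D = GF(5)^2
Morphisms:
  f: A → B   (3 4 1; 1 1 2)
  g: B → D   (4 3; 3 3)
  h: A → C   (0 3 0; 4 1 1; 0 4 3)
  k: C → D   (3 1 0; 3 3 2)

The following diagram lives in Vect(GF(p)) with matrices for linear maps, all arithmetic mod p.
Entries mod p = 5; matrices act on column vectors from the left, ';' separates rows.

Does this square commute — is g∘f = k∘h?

Path 1 = f;g:
  e0=(1,0,0) f→(3,1) g→(0,2)
  e1=(0,1,0) f→(4,1) g→(4,0)
  e2=(0,0,1) f→(1,2) g→(0,4)
  composite₁ = (0 4 0; 2 0 4)
Path 2 = h;k:
  e0=(1,0,0) h→(0,4,0) k→(4,2)
  e1=(0,1,0) h→(3,1,4) k→(0,0)
  e2=(0,0,1) h→(0,1,3) k→(1,4)
  composite₂ = (4 0 1; 2 0 4)
Equal? differ; not commutative

Answer: DOES NOT COMMUTE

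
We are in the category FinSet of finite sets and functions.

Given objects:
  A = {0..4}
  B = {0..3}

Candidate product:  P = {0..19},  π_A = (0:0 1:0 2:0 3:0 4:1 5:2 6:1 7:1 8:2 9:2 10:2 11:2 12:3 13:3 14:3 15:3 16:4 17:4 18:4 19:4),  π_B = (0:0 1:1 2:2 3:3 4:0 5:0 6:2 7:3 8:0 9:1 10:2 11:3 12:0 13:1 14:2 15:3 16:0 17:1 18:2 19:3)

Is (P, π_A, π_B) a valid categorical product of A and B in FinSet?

Answer: NOT A VALID PRODUCT — duplicate pair at indices 8,5

Trace:
|A|·|B| = 5·4 = 20;  |P| = 20
Check the pairing map k ↦ (π_A(k), π_B(k)):
  0 : (0,0)
  1 : (0,1)
  2 : (0,2)
  3 : (0,3)
  4 : (1,0)
  5 : (2,0)
  6 : (1,2)
  7 : (1,3)
  8 : (2,0)  ✗ repeats pair of k=5
  9 : (2,1)
  10 : (2,2)
  11 : (2,3)
  12 : (3,0)
  13 : (3,1)
  14 : (3,2)
  15 : (3,3)
  16 : (4,0)
  17 : (4,1)
  18 : (4,2)
  19 : (4,3)
distinct pairs in image: 19 / 20 needed
  → (2,0) hit at k=5 and k=8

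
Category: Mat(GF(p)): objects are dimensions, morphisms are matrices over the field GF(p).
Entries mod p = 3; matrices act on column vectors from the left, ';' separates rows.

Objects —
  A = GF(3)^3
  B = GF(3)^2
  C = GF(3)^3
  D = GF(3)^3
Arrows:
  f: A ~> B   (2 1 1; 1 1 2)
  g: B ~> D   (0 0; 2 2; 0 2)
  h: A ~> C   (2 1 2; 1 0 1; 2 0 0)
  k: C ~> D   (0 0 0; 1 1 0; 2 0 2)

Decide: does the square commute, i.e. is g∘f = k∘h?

1) trace f;g:
  e0=(1,0,0) f~>(2,1) g~>(0,0,2)
  e1=(0,1,0) f~>(1,1) g~>(0,1,2)
  e2=(0,0,1) f~>(1,2) g~>(0,0,1)
  composite₁ = (0 0 0; 0 1 0; 2 2 1)
2) trace h;k:
  e0=(1,0,0) h~>(2,1,2) k~>(0,0,2)
  e1=(0,1,0) h~>(1,0,0) k~>(0,1,2)
  e2=(0,0,1) h~>(2,1,0) k~>(0,0,1)
  composite₂ = (0 0 0; 0 1 0; 2 2 1)
Equal? YES — commutes

Answer: COMMUTES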